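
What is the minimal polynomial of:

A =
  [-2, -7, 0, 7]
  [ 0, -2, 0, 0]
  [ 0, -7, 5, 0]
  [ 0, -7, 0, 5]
x^2 - 3*x - 10

The characteristic polynomial is χ_A(x) = (x - 5)^2*(x + 2)^2, so the eigenvalues are known. The minimal polynomial is
  m_A(x) = Π_λ (x − λ)^{k_λ}
where k_λ is the size of the *largest* Jordan block for λ (equivalently, the smallest k with (A − λI)^k v = 0 for every generalised eigenvector v of λ).

  λ = -2: largest Jordan block has size 1, contributing (x + 2)
  λ = 5: largest Jordan block has size 1, contributing (x − 5)

So m_A(x) = (x - 5)*(x + 2) = x^2 - 3*x - 10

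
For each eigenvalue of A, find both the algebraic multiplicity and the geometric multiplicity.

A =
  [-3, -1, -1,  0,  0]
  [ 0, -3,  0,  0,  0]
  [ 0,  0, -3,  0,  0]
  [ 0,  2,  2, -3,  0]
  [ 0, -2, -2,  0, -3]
λ = -3: alg = 5, geom = 4

Step 1 — factor the characteristic polynomial to read off the algebraic multiplicities:
  χ_A(x) = (x + 3)^5

Step 2 — compute geometric multiplicities via the rank-nullity identity g(λ) = n − rank(A − λI):
  rank(A − (-3)·I) = 1, so dim ker(A − (-3)·I) = n − 1 = 4

Summary:
  λ = -3: algebraic multiplicity = 5, geometric multiplicity = 4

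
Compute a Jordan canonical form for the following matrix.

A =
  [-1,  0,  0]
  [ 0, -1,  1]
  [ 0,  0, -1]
J_2(-1) ⊕ J_1(-1)

The characteristic polynomial is
  det(x·I − A) = x^3 + 3*x^2 + 3*x + 1 = (x + 1)^3

Eigenvalues and multiplicities (the geometric multiplicity of λ is n − rank(A − λI), which equals the number of Jordan blocks for λ):
  λ = -1: algebraic multiplicity = 3, geometric multiplicity = 2

Determining the block sizes for each eigenvalue:
  λ = -1: 2 blocks summing to 3 forces exactly one block of size 2 and the rest size 1 → block sizes [2, 1]

Assembling the blocks gives a Jordan form
J =
  [-1,  1,  0]
  [ 0, -1,  0]
  [ 0,  0, -1]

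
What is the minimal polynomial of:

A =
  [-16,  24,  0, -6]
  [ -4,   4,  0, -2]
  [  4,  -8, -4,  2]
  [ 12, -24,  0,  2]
x^2 + 6*x + 8

The characteristic polynomial is χ_A(x) = (x + 2)*(x + 4)^3, so the eigenvalues are known. The minimal polynomial is
  m_A(x) = Π_λ (x − λ)^{k_λ}
where k_λ is the size of the *largest* Jordan block for λ (equivalently, the smallest k with (A − λI)^k v = 0 for every generalised eigenvector v of λ).

  λ = -4: largest Jordan block has size 1, contributing (x + 4)
  λ = -2: largest Jordan block has size 1, contributing (x + 2)

So m_A(x) = (x + 2)*(x + 4) = x^2 + 6*x + 8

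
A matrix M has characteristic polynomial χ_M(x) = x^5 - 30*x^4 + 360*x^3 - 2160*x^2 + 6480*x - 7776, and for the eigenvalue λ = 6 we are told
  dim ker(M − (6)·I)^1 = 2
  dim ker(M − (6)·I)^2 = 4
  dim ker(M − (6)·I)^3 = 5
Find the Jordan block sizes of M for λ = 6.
Block sizes for λ = 6: [3, 2]

From the dimensions of kernels of powers, the number of Jordan blocks of size at least j is d_j − d_{j−1} where d_j = dim ker(N^j) (with d_0 = 0). Computing the differences gives [2, 2, 1].
The number of blocks of size exactly k is (#blocks of size ≥ k) − (#blocks of size ≥ k + 1), so the partition is: 1 block(s) of size 2, 1 block(s) of size 3.
In nonincreasing order the block sizes are [3, 2].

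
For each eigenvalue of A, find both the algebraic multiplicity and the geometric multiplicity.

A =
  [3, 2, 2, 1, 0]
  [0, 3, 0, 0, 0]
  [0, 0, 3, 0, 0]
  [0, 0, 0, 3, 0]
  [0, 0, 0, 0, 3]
λ = 3: alg = 5, geom = 4

Step 1 — factor the characteristic polynomial to read off the algebraic multiplicities:
  χ_A(x) = (x - 3)^5

Step 2 — compute geometric multiplicities via the rank-nullity identity g(λ) = n − rank(A − λI):
  rank(A − (3)·I) = 1, so dim ker(A − (3)·I) = n − 1 = 4

Summary:
  λ = 3: algebraic multiplicity = 5, geometric multiplicity = 4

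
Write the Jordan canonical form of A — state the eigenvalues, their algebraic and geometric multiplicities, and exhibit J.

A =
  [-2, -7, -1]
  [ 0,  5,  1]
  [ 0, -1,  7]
J_1(-2) ⊕ J_2(6)

The characteristic polynomial is
  det(x·I − A) = x^3 - 10*x^2 + 12*x + 72 = (x - 6)^2*(x + 2)

Eigenvalues and multiplicities (the geometric multiplicity of λ is n − rank(A − λI), which equals the number of Jordan blocks for λ):
  λ = -2: algebraic multiplicity = 1, geometric multiplicity = 1
  λ = 6: algebraic multiplicity = 2, geometric multiplicity = 1

Determining the block sizes for each eigenvalue:
  λ = -2: one block (gm = 1), so the single block has size am = 1 → block sizes [1]
  λ = 6: one block (gm = 1), so the single block has size am = 2 → block sizes [2]

Assembling the blocks gives a Jordan form
J =
  [-2, 0, 0]
  [ 0, 6, 1]
  [ 0, 0, 6]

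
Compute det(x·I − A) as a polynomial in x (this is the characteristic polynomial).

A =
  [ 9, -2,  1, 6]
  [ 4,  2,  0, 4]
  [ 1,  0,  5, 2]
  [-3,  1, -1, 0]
x^4 - 16*x^3 + 96*x^2 - 256*x + 256

Expanding det(x·I − A) (e.g. by cofactor expansion or by noting that A is similar to its Jordan form J, which has the same characteristic polynomial as A) gives
  χ_A(x) = x^4 - 16*x^3 + 96*x^2 - 256*x + 256
which factors as (x - 4)^4. The eigenvalues (with algebraic multiplicities) are λ = 4 with multiplicity 4.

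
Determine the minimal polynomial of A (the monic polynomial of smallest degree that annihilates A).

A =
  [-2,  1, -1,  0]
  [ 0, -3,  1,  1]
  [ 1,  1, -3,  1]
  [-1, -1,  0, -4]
x^2 + 6*x + 9

The characteristic polynomial is χ_A(x) = (x + 3)^4, so the eigenvalues are known. The minimal polynomial is
  m_A(x) = Π_λ (x − λ)^{k_λ}
where k_λ is the size of the *largest* Jordan block for λ (equivalently, the smallest k with (A − λI)^k v = 0 for every generalised eigenvector v of λ).

  λ = -3: largest Jordan block has size 2, contributing (x + 3)^2

So m_A(x) = (x + 3)^2 = x^2 + 6*x + 9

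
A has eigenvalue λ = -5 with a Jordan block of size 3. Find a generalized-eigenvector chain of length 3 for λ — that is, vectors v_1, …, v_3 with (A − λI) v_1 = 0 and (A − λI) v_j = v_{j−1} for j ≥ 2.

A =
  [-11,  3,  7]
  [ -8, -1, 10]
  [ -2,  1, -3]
A Jordan chain for λ = -5 of length 3:
v_1 = (-2, -4, 0)ᵀ
v_2 = (-6, -8, -2)ᵀ
v_3 = (1, 0, 0)ᵀ

Let N = A − (-5)·I. We want v_3 with N^3 v_3 = 0 but N^2 v_3 ≠ 0; then v_{j-1} := N · v_j for j = 3, …, 2.

Pick v_3 = (1, 0, 0)ᵀ.
Then v_2 = N · v_3 = (-6, -8, -2)ᵀ.
Then v_1 = N · v_2 = (-2, -4, 0)ᵀ.

Sanity check: (A − (-5)·I) v_1 = (0, 0, 0)ᵀ = 0. ✓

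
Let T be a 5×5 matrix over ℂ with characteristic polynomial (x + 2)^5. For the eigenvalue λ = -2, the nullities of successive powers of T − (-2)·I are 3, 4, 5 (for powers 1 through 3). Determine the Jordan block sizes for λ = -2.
Block sizes for λ = -2: [3, 1, 1]

From the dimensions of kernels of powers, the number of Jordan blocks of size at least j is d_j − d_{j−1} where d_j = dim ker(N^j) (with d_0 = 0). Computing the differences gives [3, 1, 1].
The number of blocks of size exactly k is (#blocks of size ≥ k) − (#blocks of size ≥ k + 1), so the partition is: 2 block(s) of size 1, 1 block(s) of size 3.
In nonincreasing order the block sizes are [3, 1, 1].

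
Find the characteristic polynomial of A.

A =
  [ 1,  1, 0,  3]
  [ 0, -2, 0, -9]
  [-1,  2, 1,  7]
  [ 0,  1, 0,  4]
x^4 - 4*x^3 + 6*x^2 - 4*x + 1

Expanding det(x·I − A) (e.g. by cofactor expansion or by noting that A is similar to its Jordan form J, which has the same characteristic polynomial as A) gives
  χ_A(x) = x^4 - 4*x^3 + 6*x^2 - 4*x + 1
which factors as (x - 1)^4. The eigenvalues (with algebraic multiplicities) are λ = 1 with multiplicity 4.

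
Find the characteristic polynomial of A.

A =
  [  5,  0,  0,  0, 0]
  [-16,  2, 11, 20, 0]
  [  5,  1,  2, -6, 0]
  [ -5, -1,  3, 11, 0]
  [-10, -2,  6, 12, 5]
x^5 - 25*x^4 + 250*x^3 - 1250*x^2 + 3125*x - 3125

Expanding det(x·I − A) (e.g. by cofactor expansion or by noting that A is similar to its Jordan form J, which has the same characteristic polynomial as A) gives
  χ_A(x) = x^5 - 25*x^4 + 250*x^3 - 1250*x^2 + 3125*x - 3125
which factors as (x - 5)^5. The eigenvalues (with algebraic multiplicities) are λ = 5 with multiplicity 5.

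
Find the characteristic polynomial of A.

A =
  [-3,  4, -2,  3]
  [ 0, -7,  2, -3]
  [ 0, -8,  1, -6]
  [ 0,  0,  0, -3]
x^4 + 12*x^3 + 54*x^2 + 108*x + 81

Expanding det(x·I − A) (e.g. by cofactor expansion or by noting that A is similar to its Jordan form J, which has the same characteristic polynomial as A) gives
  χ_A(x) = x^4 + 12*x^3 + 54*x^2 + 108*x + 81
which factors as (x + 3)^4. The eigenvalues (with algebraic multiplicities) are λ = -3 with multiplicity 4.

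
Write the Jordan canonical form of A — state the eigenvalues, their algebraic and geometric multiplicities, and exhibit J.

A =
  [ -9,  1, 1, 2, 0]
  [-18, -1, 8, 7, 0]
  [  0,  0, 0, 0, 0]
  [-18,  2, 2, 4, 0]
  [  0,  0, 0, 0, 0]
J_2(-3) ⊕ J_1(0) ⊕ J_1(0) ⊕ J_1(0)

The characteristic polynomial is
  det(x·I − A) = x^5 + 6*x^4 + 9*x^3 = x^3*(x + 3)^2

Eigenvalues and multiplicities (the geometric multiplicity of λ is n − rank(A − λI), which equals the number of Jordan blocks for λ):
  λ = -3: algebraic multiplicity = 2, geometric multiplicity = 1
  λ = 0: algebraic multiplicity = 3, geometric multiplicity = 3

Determining the block sizes for each eigenvalue:
  λ = -3: one block (gm = 1), so the single block has size am = 2 → block sizes [2]
  λ = 0: gm = am = 3, so every block has size 1 → block sizes [1, 1, 1]

Assembling the blocks gives a Jordan form
J =
  [-3,  1, 0, 0, 0]
  [ 0, -3, 0, 0, 0]
  [ 0,  0, 0, 0, 0]
  [ 0,  0, 0, 0, 0]
  [ 0,  0, 0, 0, 0]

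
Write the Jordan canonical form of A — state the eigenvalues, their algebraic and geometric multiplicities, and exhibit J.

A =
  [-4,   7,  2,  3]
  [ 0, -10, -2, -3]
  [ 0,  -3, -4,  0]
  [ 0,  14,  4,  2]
J_3(-4) ⊕ J_1(-4)

The characteristic polynomial is
  det(x·I − A) = x^4 + 16*x^3 + 96*x^2 + 256*x + 256 = (x + 4)^4

Eigenvalues and multiplicities (the geometric multiplicity of λ is n − rank(A − λI), which equals the number of Jordan blocks for λ):
  λ = -4: algebraic multiplicity = 4, geometric multiplicity = 2

Determining the block sizes for each eigenvalue:
  λ = -4: with am = 4 and gm = 2, the partition is not yet determined (e.g. several partitions of 4 into 2 parts exist). Let N = A − (-4)·I. Computing rank(N^1) = 2, rank(N^2) = 1, rank(N^3) = 0; the number of blocks of size ≥ j is rank(N^{j−1}) − rank(N^j), giving [2, 1, 1]. So we have 1 block(s) of size 3, 1 block(s) of size 1 → block sizes [3, 1]

Assembling the blocks gives a Jordan form
J =
  [-4,  1,  0,  0]
  [ 0, -4,  1,  0]
  [ 0,  0, -4,  0]
  [ 0,  0,  0, -4]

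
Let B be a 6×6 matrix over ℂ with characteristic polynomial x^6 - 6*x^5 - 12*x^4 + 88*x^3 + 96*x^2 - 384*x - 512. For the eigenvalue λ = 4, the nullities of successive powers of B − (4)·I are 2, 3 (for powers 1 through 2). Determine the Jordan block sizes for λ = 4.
Block sizes for λ = 4: [2, 1]

From the dimensions of kernels of powers, the number of Jordan blocks of size at least j is d_j − d_{j−1} where d_j = dim ker(N^j) (with d_0 = 0). Computing the differences gives [2, 1].
The number of blocks of size exactly k is (#blocks of size ≥ k) − (#blocks of size ≥ k + 1), so the partition is: 1 block(s) of size 1, 1 block(s) of size 2.
In nonincreasing order the block sizes are [2, 1].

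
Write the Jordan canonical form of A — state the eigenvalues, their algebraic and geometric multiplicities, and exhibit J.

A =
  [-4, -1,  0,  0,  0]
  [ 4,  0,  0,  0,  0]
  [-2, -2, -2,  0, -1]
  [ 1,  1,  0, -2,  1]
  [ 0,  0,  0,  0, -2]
J_3(-2) ⊕ J_2(-2)

The characteristic polynomial is
  det(x·I − A) = x^5 + 10*x^4 + 40*x^3 + 80*x^2 + 80*x + 32 = (x + 2)^5

Eigenvalues and multiplicities (the geometric multiplicity of λ is n − rank(A − λI), which equals the number of Jordan blocks for λ):
  λ = -2: algebraic multiplicity = 5, geometric multiplicity = 2

Determining the block sizes for each eigenvalue:
  λ = -2: with am = 5 and gm = 2, the partition is not yet determined (e.g. several partitions of 5 into 2 parts exist). Let N = A − (-2)·I. Computing rank(N^1) = 3, rank(N^2) = 1, rank(N^3) = 0; the number of blocks of size ≥ j is rank(N^{j−1}) − rank(N^j), giving [2, 2, 1]. So we have 1 block(s) of size 3, 1 block(s) of size 2 → block sizes [3, 2]

Assembling the blocks gives a Jordan form
J =
  [-2,  1,  0,  0,  0]
  [ 0, -2,  1,  0,  0]
  [ 0,  0, -2,  0,  0]
  [ 0,  0,  0, -2,  1]
  [ 0,  0,  0,  0, -2]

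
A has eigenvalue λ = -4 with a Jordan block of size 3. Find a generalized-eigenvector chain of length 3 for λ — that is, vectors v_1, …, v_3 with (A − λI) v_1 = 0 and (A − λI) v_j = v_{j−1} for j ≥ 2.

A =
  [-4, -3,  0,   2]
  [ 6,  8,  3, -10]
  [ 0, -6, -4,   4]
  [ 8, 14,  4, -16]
A Jordan chain for λ = -4 of length 3:
v_1 = (-2, -8, -4, -12)ᵀ
v_2 = (0, 6, 0, 8)ᵀ
v_3 = (1, 0, 0, 0)ᵀ

Let N = A − (-4)·I. We want v_3 with N^3 v_3 = 0 but N^2 v_3 ≠ 0; then v_{j-1} := N · v_j for j = 3, …, 2.

Pick v_3 = (1, 0, 0, 0)ᵀ.
Then v_2 = N · v_3 = (0, 6, 0, 8)ᵀ.
Then v_1 = N · v_2 = (-2, -8, -4, -12)ᵀ.

Sanity check: (A − (-4)·I) v_1 = (0, 0, 0, 0)ᵀ = 0. ✓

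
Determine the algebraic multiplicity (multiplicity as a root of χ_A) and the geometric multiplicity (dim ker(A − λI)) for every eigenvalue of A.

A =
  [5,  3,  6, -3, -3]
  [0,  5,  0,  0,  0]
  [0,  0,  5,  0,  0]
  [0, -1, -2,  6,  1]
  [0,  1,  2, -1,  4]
λ = 5: alg = 5, geom = 4

Step 1 — factor the characteristic polynomial to read off the algebraic multiplicities:
  χ_A(x) = (x - 5)^5

Step 2 — compute geometric multiplicities via the rank-nullity identity g(λ) = n − rank(A − λI):
  rank(A − (5)·I) = 1, so dim ker(A − (5)·I) = n − 1 = 4

Summary:
  λ = 5: algebraic multiplicity = 5, geometric multiplicity = 4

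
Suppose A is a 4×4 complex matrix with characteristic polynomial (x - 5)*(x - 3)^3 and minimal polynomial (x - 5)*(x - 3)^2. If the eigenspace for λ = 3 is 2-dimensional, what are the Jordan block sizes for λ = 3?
Block sizes for λ = 3: [2, 1]

Step 1 — from the characteristic polynomial, algebraic multiplicity of λ = 3 is 3. From dim ker(A − (3)·I) = 2, there are exactly 2 Jordan blocks for λ = 3.
Step 2 — from the minimal polynomial, the factor (x − 3)^2 tells us the largest block for λ = 3 has size 2.
Step 3 — with total size 3, 2 blocks, and largest block 2, the block sizes (in nonincreasing order) are [2, 1].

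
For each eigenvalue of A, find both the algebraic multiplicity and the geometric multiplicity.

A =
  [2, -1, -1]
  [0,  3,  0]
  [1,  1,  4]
λ = 3: alg = 3, geom = 2

Step 1 — factor the characteristic polynomial to read off the algebraic multiplicities:
  χ_A(x) = (x - 3)^3

Step 2 — compute geometric multiplicities via the rank-nullity identity g(λ) = n − rank(A − λI):
  rank(A − (3)·I) = 1, so dim ker(A − (3)·I) = n − 1 = 2

Summary:
  λ = 3: algebraic multiplicity = 3, geometric multiplicity = 2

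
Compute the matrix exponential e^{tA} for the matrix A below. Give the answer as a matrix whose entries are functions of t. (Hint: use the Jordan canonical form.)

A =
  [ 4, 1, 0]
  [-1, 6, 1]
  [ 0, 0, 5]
e^{tA} =
  [-t*exp(5*t) + exp(5*t), t*exp(5*t), t^2*exp(5*t)/2]
  [-t*exp(5*t), t*exp(5*t) + exp(5*t), t^2*exp(5*t)/2 + t*exp(5*t)]
  [0, 0, exp(5*t)]

Strategy: write A = P · J · P⁻¹ where J is a Jordan canonical form, so e^{tA} = P · e^{tJ} · P⁻¹, and e^{tJ} can be computed block-by-block.

A has Jordan form
J =
  [5, 1, 0]
  [0, 5, 1]
  [0, 0, 5]
(up to reordering of blocks).

Per-block formulas:
  For a 3×3 Jordan block J_3(5): exp(t · J_3(5)) = e^(5t)·(I + t·N + (t^2/2)·N^2), where N is the 3×3 nilpotent shift.

After assembling e^{tJ} and conjugating by P, we get:

e^{tA} =
  [-t*exp(5*t) + exp(5*t), t*exp(5*t), t^2*exp(5*t)/2]
  [-t*exp(5*t), t*exp(5*t) + exp(5*t), t^2*exp(5*t)/2 + t*exp(5*t)]
  [0, 0, exp(5*t)]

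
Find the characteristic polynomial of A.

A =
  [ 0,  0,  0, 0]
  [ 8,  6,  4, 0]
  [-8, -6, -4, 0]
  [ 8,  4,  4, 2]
x^4 - 4*x^3 + 4*x^2

Expanding det(x·I − A) (e.g. by cofactor expansion or by noting that A is similar to its Jordan form J, which has the same characteristic polynomial as A) gives
  χ_A(x) = x^4 - 4*x^3 + 4*x^2
which factors as x^2*(x - 2)^2. The eigenvalues (with algebraic multiplicities) are λ = 0 with multiplicity 2, λ = 2 with multiplicity 2.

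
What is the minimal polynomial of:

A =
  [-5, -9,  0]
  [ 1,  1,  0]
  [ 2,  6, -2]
x^2 + 4*x + 4

The characteristic polynomial is χ_A(x) = (x + 2)^3, so the eigenvalues are known. The minimal polynomial is
  m_A(x) = Π_λ (x − λ)^{k_λ}
where k_λ is the size of the *largest* Jordan block for λ (equivalently, the smallest k with (A − λI)^k v = 0 for every generalised eigenvector v of λ).

  λ = -2: largest Jordan block has size 2, contributing (x + 2)^2

So m_A(x) = (x + 2)^2 = x^2 + 4*x + 4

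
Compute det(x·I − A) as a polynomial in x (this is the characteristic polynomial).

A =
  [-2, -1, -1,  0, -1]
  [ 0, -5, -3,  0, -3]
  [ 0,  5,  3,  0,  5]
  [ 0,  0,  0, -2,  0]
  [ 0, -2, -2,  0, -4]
x^5 + 10*x^4 + 40*x^3 + 80*x^2 + 80*x + 32

Expanding det(x·I − A) (e.g. by cofactor expansion or by noting that A is similar to its Jordan form J, which has the same characteristic polynomial as A) gives
  χ_A(x) = x^5 + 10*x^4 + 40*x^3 + 80*x^2 + 80*x + 32
which factors as (x + 2)^5. The eigenvalues (with algebraic multiplicities) are λ = -2 with multiplicity 5.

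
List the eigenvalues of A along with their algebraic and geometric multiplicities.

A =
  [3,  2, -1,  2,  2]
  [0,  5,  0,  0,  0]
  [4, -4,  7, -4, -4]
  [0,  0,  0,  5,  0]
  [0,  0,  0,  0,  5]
λ = 5: alg = 5, geom = 4

Step 1 — factor the characteristic polynomial to read off the algebraic multiplicities:
  χ_A(x) = (x - 5)^5

Step 2 — compute geometric multiplicities via the rank-nullity identity g(λ) = n − rank(A − λI):
  rank(A − (5)·I) = 1, so dim ker(A − (5)·I) = n − 1 = 4

Summary:
  λ = 5: algebraic multiplicity = 5, geometric multiplicity = 4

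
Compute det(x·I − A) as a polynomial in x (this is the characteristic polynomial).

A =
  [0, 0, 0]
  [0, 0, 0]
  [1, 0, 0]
x^3

Expanding det(x·I − A) (e.g. by cofactor expansion or by noting that A is similar to its Jordan form J, which has the same characteristic polynomial as A) gives
  χ_A(x) = x^3
which factors as x^3. The eigenvalues (with algebraic multiplicities) are λ = 0 with multiplicity 3.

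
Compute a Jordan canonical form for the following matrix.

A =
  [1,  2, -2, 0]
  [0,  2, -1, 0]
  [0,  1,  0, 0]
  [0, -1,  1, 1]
J_2(1) ⊕ J_1(1) ⊕ J_1(1)

The characteristic polynomial is
  det(x·I − A) = x^4 - 4*x^3 + 6*x^2 - 4*x + 1 = (x - 1)^4

Eigenvalues and multiplicities (the geometric multiplicity of λ is n − rank(A − λI), which equals the number of Jordan blocks for λ):
  λ = 1: algebraic multiplicity = 4, geometric multiplicity = 3

Determining the block sizes for each eigenvalue:
  λ = 1: 3 blocks summing to 4 forces exactly one block of size 2 and the rest size 1 → block sizes [2, 1, 1]

Assembling the blocks gives a Jordan form
J =
  [1, 1, 0, 0]
  [0, 1, 0, 0]
  [0, 0, 1, 0]
  [0, 0, 0, 1]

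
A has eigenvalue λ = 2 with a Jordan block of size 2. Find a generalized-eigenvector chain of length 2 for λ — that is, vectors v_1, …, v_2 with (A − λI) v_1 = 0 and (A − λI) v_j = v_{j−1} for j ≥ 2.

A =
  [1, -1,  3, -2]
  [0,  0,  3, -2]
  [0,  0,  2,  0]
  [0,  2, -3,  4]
A Jordan chain for λ = 2 of length 2:
v_1 = (-2, -2, 0, 2)ᵀ
v_2 = (1, 1, 0, 0)ᵀ

Let N = A − (2)·I. We want v_2 with N^2 v_2 = 0 but N^1 v_2 ≠ 0; then v_{j-1} := N · v_j for j = 2, …, 2.

Pick v_2 = (1, 1, 0, 0)ᵀ.
Then v_1 = N · v_2 = (-2, -2, 0, 2)ᵀ.

Sanity check: (A − (2)·I) v_1 = (0, 0, 0, 0)ᵀ = 0. ✓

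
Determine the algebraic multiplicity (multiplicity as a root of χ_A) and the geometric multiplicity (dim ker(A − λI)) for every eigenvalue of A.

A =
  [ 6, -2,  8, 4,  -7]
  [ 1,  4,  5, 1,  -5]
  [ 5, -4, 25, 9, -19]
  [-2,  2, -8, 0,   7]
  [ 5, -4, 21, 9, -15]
λ = 4: alg = 5, geom = 3

Step 1 — factor the characteristic polynomial to read off the algebraic multiplicities:
  χ_A(x) = (x - 4)^5

Step 2 — compute geometric multiplicities via the rank-nullity identity g(λ) = n − rank(A − λI):
  rank(A − (4)·I) = 2, so dim ker(A − (4)·I) = n − 2 = 3

Summary:
  λ = 4: algebraic multiplicity = 5, geometric multiplicity = 3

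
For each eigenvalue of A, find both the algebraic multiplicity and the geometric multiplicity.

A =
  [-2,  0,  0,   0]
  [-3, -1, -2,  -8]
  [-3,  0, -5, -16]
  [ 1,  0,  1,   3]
λ = -2: alg = 1, geom = 1; λ = -1: alg = 3, geom = 2

Step 1 — factor the characteristic polynomial to read off the algebraic multiplicities:
  χ_A(x) = (x + 1)^3*(x + 2)

Step 2 — compute geometric multiplicities via the rank-nullity identity g(λ) = n − rank(A − λI):
  rank(A − (-2)·I) = 3, so dim ker(A − (-2)·I) = n − 3 = 1
  rank(A − (-1)·I) = 2, so dim ker(A − (-1)·I) = n − 2 = 2

Summary:
  λ = -2: algebraic multiplicity = 1, geometric multiplicity = 1
  λ = -1: algebraic multiplicity = 3, geometric multiplicity = 2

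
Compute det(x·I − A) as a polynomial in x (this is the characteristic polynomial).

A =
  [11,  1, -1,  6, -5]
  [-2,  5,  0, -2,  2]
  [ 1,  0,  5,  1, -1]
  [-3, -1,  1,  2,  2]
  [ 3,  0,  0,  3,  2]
x^5 - 25*x^4 + 250*x^3 - 1250*x^2 + 3125*x - 3125

Expanding det(x·I − A) (e.g. by cofactor expansion or by noting that A is similar to its Jordan form J, which has the same characteristic polynomial as A) gives
  χ_A(x) = x^5 - 25*x^4 + 250*x^3 - 1250*x^2 + 3125*x - 3125
which factors as (x - 5)^5. The eigenvalues (with algebraic multiplicities) are λ = 5 with multiplicity 5.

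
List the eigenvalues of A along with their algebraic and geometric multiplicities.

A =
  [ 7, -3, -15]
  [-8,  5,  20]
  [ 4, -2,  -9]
λ = 1: alg = 3, geom = 2

Step 1 — factor the characteristic polynomial to read off the algebraic multiplicities:
  χ_A(x) = (x - 1)^3

Step 2 — compute geometric multiplicities via the rank-nullity identity g(λ) = n − rank(A − λI):
  rank(A − (1)·I) = 1, so dim ker(A − (1)·I) = n − 1 = 2

Summary:
  λ = 1: algebraic multiplicity = 3, geometric multiplicity = 2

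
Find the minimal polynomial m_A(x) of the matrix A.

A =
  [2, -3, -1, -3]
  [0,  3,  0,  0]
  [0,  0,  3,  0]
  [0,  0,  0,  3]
x^2 - 5*x + 6

The characteristic polynomial is χ_A(x) = (x - 3)^3*(x - 2), so the eigenvalues are known. The minimal polynomial is
  m_A(x) = Π_λ (x − λ)^{k_λ}
where k_λ is the size of the *largest* Jordan block for λ (equivalently, the smallest k with (A − λI)^k v = 0 for every generalised eigenvector v of λ).

  λ = 2: largest Jordan block has size 1, contributing (x − 2)
  λ = 3: largest Jordan block has size 1, contributing (x − 3)

So m_A(x) = (x - 3)*(x - 2) = x^2 - 5*x + 6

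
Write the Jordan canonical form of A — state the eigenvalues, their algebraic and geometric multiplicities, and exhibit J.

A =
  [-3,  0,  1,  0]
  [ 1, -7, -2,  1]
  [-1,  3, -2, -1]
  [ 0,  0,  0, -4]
J_3(-4) ⊕ J_1(-4)

The characteristic polynomial is
  det(x·I − A) = x^4 + 16*x^3 + 96*x^2 + 256*x + 256 = (x + 4)^4

Eigenvalues and multiplicities (the geometric multiplicity of λ is n − rank(A − λI), which equals the number of Jordan blocks for λ):
  λ = -4: algebraic multiplicity = 4, geometric multiplicity = 2

Determining the block sizes for each eigenvalue:
  λ = -4: with am = 4 and gm = 2, the partition is not yet determined (e.g. several partitions of 4 into 2 parts exist). Let N = A − (-4)·I. Computing rank(N^1) = 2, rank(N^2) = 1, rank(N^3) = 0; the number of blocks of size ≥ j is rank(N^{j−1}) − rank(N^j), giving [2, 1, 1]. So we have 1 block(s) of size 3, 1 block(s) of size 1 → block sizes [3, 1]

Assembling the blocks gives a Jordan form
J =
  [-4,  1,  0,  0]
  [ 0, -4,  1,  0]
  [ 0,  0, -4,  0]
  [ 0,  0,  0, -4]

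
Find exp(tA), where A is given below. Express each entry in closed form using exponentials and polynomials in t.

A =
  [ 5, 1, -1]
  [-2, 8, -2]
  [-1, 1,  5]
e^{tA} =
  [-t*exp(6*t) + exp(6*t), t*exp(6*t), -t*exp(6*t)]
  [-2*t*exp(6*t), 2*t*exp(6*t) + exp(6*t), -2*t*exp(6*t)]
  [-t*exp(6*t), t*exp(6*t), -t*exp(6*t) + exp(6*t)]

Strategy: write A = P · J · P⁻¹ where J is a Jordan canonical form, so e^{tA} = P · e^{tJ} · P⁻¹, and e^{tJ} can be computed block-by-block.

A has Jordan form
J =
  [6, 1, 0]
  [0, 6, 0]
  [0, 0, 6]
(up to reordering of blocks).

Per-block formulas:
  For a 1×1 block at λ = 6: exp(t · [6]) = [e^(6t)].
  For a 2×2 Jordan block J_2(6): exp(t · J_2(6)) = e^(6t)·(I + t·N), where N is the 2×2 nilpotent shift.

After assembling e^{tJ} and conjugating by P, we get:

e^{tA} =
  [-t*exp(6*t) + exp(6*t), t*exp(6*t), -t*exp(6*t)]
  [-2*t*exp(6*t), 2*t*exp(6*t) + exp(6*t), -2*t*exp(6*t)]
  [-t*exp(6*t), t*exp(6*t), -t*exp(6*t) + exp(6*t)]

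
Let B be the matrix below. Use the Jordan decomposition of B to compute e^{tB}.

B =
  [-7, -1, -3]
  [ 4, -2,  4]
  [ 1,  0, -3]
e^{tB} =
  [t^2*exp(-4*t) - 3*t*exp(-4*t) + exp(-4*t), t^2*exp(-4*t)/2 - t*exp(-4*t), t^2*exp(-4*t) - 3*t*exp(-4*t)]
  [4*t*exp(-4*t), 2*t*exp(-4*t) + exp(-4*t), 4*t*exp(-4*t)]
  [-t^2*exp(-4*t) + t*exp(-4*t), -t^2*exp(-4*t)/2, -t^2*exp(-4*t) + t*exp(-4*t) + exp(-4*t)]

Strategy: write B = P · J · P⁻¹ where J is a Jordan canonical form, so e^{tB} = P · e^{tJ} · P⁻¹, and e^{tJ} can be computed block-by-block.

B has Jordan form
J =
  [-4,  1,  0]
  [ 0, -4,  1]
  [ 0,  0, -4]
(up to reordering of blocks).

Per-block formulas:
  For a 3×3 Jordan block J_3(-4): exp(t · J_3(-4)) = e^(-4t)·(I + t·N + (t^2/2)·N^2), where N is the 3×3 nilpotent shift.

After assembling e^{tJ} and conjugating by P, we get:

e^{tB} =
  [t^2*exp(-4*t) - 3*t*exp(-4*t) + exp(-4*t), t^2*exp(-4*t)/2 - t*exp(-4*t), t^2*exp(-4*t) - 3*t*exp(-4*t)]
  [4*t*exp(-4*t), 2*t*exp(-4*t) + exp(-4*t), 4*t*exp(-4*t)]
  [-t^2*exp(-4*t) + t*exp(-4*t), -t^2*exp(-4*t)/2, -t^2*exp(-4*t) + t*exp(-4*t) + exp(-4*t)]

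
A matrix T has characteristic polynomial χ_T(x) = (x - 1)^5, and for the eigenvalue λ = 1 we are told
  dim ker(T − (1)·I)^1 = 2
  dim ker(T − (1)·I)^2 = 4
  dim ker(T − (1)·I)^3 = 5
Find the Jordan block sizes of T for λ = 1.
Block sizes for λ = 1: [3, 2]

From the dimensions of kernels of powers, the number of Jordan blocks of size at least j is d_j − d_{j−1} where d_j = dim ker(N^j) (with d_0 = 0). Computing the differences gives [2, 2, 1].
The number of blocks of size exactly k is (#blocks of size ≥ k) − (#blocks of size ≥ k + 1), so the partition is: 1 block(s) of size 2, 1 block(s) of size 3.
In nonincreasing order the block sizes are [3, 2].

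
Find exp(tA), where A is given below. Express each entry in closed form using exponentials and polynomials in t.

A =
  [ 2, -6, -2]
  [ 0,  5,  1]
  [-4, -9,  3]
e^{tA} =
  [4*t*exp(4*t) - 2*exp(4*t) + 3*exp(2*t), 6*t*exp(4*t) - 6*exp(4*t) + 6*exp(2*t), -2*t*exp(4*t)]
  [-2*t*exp(4*t) + exp(4*t) - exp(2*t), -3*t*exp(4*t) + 3*exp(4*t) - 2*exp(2*t), t*exp(4*t)]
  [2*t*exp(4*t) - 3*exp(4*t) + 3*exp(2*t), 3*t*exp(4*t) - 6*exp(4*t) + 6*exp(2*t), -t*exp(4*t) + exp(4*t)]

Strategy: write A = P · J · P⁻¹ where J is a Jordan canonical form, so e^{tA} = P · e^{tJ} · P⁻¹, and e^{tJ} can be computed block-by-block.

A has Jordan form
J =
  [2, 0, 0]
  [0, 4, 1]
  [0, 0, 4]
(up to reordering of blocks).

Per-block formulas:
  For a 2×2 Jordan block J_2(4): exp(t · J_2(4)) = e^(4t)·(I + t·N), where N is the 2×2 nilpotent shift.
  For a 1×1 block at λ = 2: exp(t · [2]) = [e^(2t)].

After assembling e^{tJ} and conjugating by P, we get:

e^{tA} =
  [4*t*exp(4*t) - 2*exp(4*t) + 3*exp(2*t), 6*t*exp(4*t) - 6*exp(4*t) + 6*exp(2*t), -2*t*exp(4*t)]
  [-2*t*exp(4*t) + exp(4*t) - exp(2*t), -3*t*exp(4*t) + 3*exp(4*t) - 2*exp(2*t), t*exp(4*t)]
  [2*t*exp(4*t) - 3*exp(4*t) + 3*exp(2*t), 3*t*exp(4*t) - 6*exp(4*t) + 6*exp(2*t), -t*exp(4*t) + exp(4*t)]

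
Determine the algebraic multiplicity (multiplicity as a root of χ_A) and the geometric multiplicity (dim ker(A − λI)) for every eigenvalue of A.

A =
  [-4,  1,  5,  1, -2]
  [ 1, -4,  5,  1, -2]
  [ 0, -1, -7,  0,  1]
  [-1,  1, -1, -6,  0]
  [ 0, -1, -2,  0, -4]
λ = -5: alg = 5, geom = 3

Step 1 — factor the characteristic polynomial to read off the algebraic multiplicities:
  χ_A(x) = (x + 5)^5

Step 2 — compute geometric multiplicities via the rank-nullity identity g(λ) = n − rank(A − λI):
  rank(A − (-5)·I) = 2, so dim ker(A − (-5)·I) = n − 2 = 3

Summary:
  λ = -5: algebraic multiplicity = 5, geometric multiplicity = 3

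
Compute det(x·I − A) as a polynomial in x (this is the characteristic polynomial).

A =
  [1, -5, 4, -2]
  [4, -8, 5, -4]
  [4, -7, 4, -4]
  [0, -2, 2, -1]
x^4 + 4*x^3 + 6*x^2 + 4*x + 1

Expanding det(x·I − A) (e.g. by cofactor expansion or by noting that A is similar to its Jordan form J, which has the same characteristic polynomial as A) gives
  χ_A(x) = x^4 + 4*x^3 + 6*x^2 + 4*x + 1
which factors as (x + 1)^4. The eigenvalues (with algebraic multiplicities) are λ = -1 with multiplicity 4.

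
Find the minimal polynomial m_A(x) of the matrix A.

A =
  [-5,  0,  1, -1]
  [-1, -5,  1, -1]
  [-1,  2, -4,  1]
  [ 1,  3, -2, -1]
x^4 + 15*x^3 + 84*x^2 + 208*x + 192

The characteristic polynomial is χ_A(x) = (x + 3)*(x + 4)^3, so the eigenvalues are known. The minimal polynomial is
  m_A(x) = Π_λ (x − λ)^{k_λ}
where k_λ is the size of the *largest* Jordan block for λ (equivalently, the smallest k with (A − λI)^k v = 0 for every generalised eigenvector v of λ).

  λ = -4: largest Jordan block has size 3, contributing (x + 4)^3
  λ = -3: largest Jordan block has size 1, contributing (x + 3)

So m_A(x) = (x + 3)*(x + 4)^3 = x^4 + 15*x^3 + 84*x^2 + 208*x + 192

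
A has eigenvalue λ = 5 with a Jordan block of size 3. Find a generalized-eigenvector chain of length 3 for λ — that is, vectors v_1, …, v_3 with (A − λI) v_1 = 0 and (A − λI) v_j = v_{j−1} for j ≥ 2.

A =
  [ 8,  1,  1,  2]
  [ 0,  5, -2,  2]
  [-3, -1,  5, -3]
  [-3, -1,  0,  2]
A Jordan chain for λ = 5 of length 3:
v_1 = (1, 0, -1, -1)ᵀ
v_2 = (1, -2, 0, 0)ᵀ
v_3 = (0, 0, 1, 0)ᵀ

Let N = A − (5)·I. We want v_3 with N^3 v_3 = 0 but N^2 v_3 ≠ 0; then v_{j-1} := N · v_j for j = 3, …, 2.

Pick v_3 = (0, 0, 1, 0)ᵀ.
Then v_2 = N · v_3 = (1, -2, 0, 0)ᵀ.
Then v_1 = N · v_2 = (1, 0, -1, -1)ᵀ.

Sanity check: (A − (5)·I) v_1 = (0, 0, 0, 0)ᵀ = 0. ✓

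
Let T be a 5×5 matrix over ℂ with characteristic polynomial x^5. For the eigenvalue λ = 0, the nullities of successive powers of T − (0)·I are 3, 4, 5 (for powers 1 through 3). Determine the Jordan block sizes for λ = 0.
Block sizes for λ = 0: [3, 1, 1]

From the dimensions of kernels of powers, the number of Jordan blocks of size at least j is d_j − d_{j−1} where d_j = dim ker(N^j) (with d_0 = 0). Computing the differences gives [3, 1, 1].
The number of blocks of size exactly k is (#blocks of size ≥ k) − (#blocks of size ≥ k + 1), so the partition is: 2 block(s) of size 1, 1 block(s) of size 3.
In nonincreasing order the block sizes are [3, 1, 1].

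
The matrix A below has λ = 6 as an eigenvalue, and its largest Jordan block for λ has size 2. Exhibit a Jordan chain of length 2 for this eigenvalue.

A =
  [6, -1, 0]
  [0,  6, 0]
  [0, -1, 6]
A Jordan chain for λ = 6 of length 2:
v_1 = (-1, 0, -1)ᵀ
v_2 = (0, 1, 0)ᵀ

Let N = A − (6)·I. We want v_2 with N^2 v_2 = 0 but N^1 v_2 ≠ 0; then v_{j-1} := N · v_j for j = 2, …, 2.

Pick v_2 = (0, 1, 0)ᵀ.
Then v_1 = N · v_2 = (-1, 0, -1)ᵀ.

Sanity check: (A − (6)·I) v_1 = (0, 0, 0)ᵀ = 0. ✓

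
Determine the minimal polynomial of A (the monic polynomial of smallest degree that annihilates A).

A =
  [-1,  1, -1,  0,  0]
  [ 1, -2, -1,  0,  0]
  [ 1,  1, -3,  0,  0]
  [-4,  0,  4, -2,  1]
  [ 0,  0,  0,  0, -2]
x^3 + 6*x^2 + 12*x + 8

The characteristic polynomial is χ_A(x) = (x + 2)^5, so the eigenvalues are known. The minimal polynomial is
  m_A(x) = Π_λ (x − λ)^{k_λ}
where k_λ is the size of the *largest* Jordan block for λ (equivalently, the smallest k with (A − λI)^k v = 0 for every generalised eigenvector v of λ).

  λ = -2: largest Jordan block has size 3, contributing (x + 2)^3

So m_A(x) = (x + 2)^3 = x^3 + 6*x^2 + 12*x + 8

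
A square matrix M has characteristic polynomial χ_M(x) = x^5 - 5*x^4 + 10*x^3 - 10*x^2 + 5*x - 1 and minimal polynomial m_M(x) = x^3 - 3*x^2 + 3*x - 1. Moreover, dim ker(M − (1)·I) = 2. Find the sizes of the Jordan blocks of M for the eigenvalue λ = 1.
Block sizes for λ = 1: [3, 2]

Step 1 — from the characteristic polynomial, algebraic multiplicity of λ = 1 is 5. From dim ker(M − (1)·I) = 2, there are exactly 2 Jordan blocks for λ = 1.
Step 2 — from the minimal polynomial, the factor (x − 1)^3 tells us the largest block for λ = 1 has size 3.
Step 3 — with total size 5, 2 blocks, and largest block 3, the block sizes (in nonincreasing order) are [3, 2].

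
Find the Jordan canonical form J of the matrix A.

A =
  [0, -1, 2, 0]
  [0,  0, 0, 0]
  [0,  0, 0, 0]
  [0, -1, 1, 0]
J_2(0) ⊕ J_2(0)

The characteristic polynomial is
  det(x·I − A) = x^4

Eigenvalues and multiplicities (the geometric multiplicity of λ is n − rank(A − λI), which equals the number of Jordan blocks for λ):
  λ = 0: algebraic multiplicity = 4, geometric multiplicity = 2

Determining the block sizes for each eigenvalue:
  λ = 0: with am = 4 and gm = 2, the partition is not yet determined (e.g. several partitions of 4 into 2 parts exist). Let N = A − (0)·I. Computing rank(N^1) = 2, rank(N^2) = 0; the number of blocks of size ≥ j is rank(N^{j−1}) − rank(N^j), giving [2, 2]. So we have 2 block(s) of size 2 → block sizes [2, 2]

Assembling the blocks gives a Jordan form
J =
  [0, 1, 0, 0]
  [0, 0, 0, 0]
  [0, 0, 0, 1]
  [0, 0, 0, 0]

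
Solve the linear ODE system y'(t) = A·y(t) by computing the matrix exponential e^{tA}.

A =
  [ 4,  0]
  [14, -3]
e^{tA} =
  [exp(4*t), 0]
  [2*exp(4*t) - 2*exp(-3*t), exp(-3*t)]

Strategy: write A = P · J · P⁻¹ where J is a Jordan canonical form, so e^{tA} = P · e^{tJ} · P⁻¹, and e^{tJ} can be computed block-by-block.

A has Jordan form
J =
  [-3, 0]
  [ 0, 4]
(up to reordering of blocks).

Per-block formulas:
  For a 1×1 block at λ = -3: exp(t · [-3]) = [e^(-3t)].
  For a 1×1 block at λ = 4: exp(t · [4]) = [e^(4t)].

After assembling e^{tJ} and conjugating by P, we get:

e^{tA} =
  [exp(4*t), 0]
  [2*exp(4*t) - 2*exp(-3*t), exp(-3*t)]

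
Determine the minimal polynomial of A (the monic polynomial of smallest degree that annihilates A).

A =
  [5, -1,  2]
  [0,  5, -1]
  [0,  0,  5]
x^3 - 15*x^2 + 75*x - 125

The characteristic polynomial is χ_A(x) = (x - 5)^3, so the eigenvalues are known. The minimal polynomial is
  m_A(x) = Π_λ (x − λ)^{k_λ}
where k_λ is the size of the *largest* Jordan block for λ (equivalently, the smallest k with (A − λI)^k v = 0 for every generalised eigenvector v of λ).

  λ = 5: largest Jordan block has size 3, contributing (x − 5)^3

So m_A(x) = (x - 5)^3 = x^3 - 15*x^2 + 75*x - 125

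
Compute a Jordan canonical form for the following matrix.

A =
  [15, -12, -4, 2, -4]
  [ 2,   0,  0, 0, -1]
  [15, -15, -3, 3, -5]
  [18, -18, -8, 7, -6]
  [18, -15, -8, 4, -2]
J_2(3) ⊕ J_2(3) ⊕ J_1(5)

The characteristic polynomial is
  det(x·I − A) = x^5 - 17*x^4 + 114*x^3 - 378*x^2 + 621*x - 405 = (x - 5)*(x - 3)^4

Eigenvalues and multiplicities (the geometric multiplicity of λ is n − rank(A − λI), which equals the number of Jordan blocks for λ):
  λ = 3: algebraic multiplicity = 4, geometric multiplicity = 2
  λ = 5: algebraic multiplicity = 1, geometric multiplicity = 1

Determining the block sizes for each eigenvalue:
  λ = 3: with am = 4 and gm = 2, the partition is not yet determined (e.g. several partitions of 4 into 2 parts exist). Let N = A − (3)·I. Computing rank(N^1) = 3, rank(N^2) = 1; the number of blocks of size ≥ j is rank(N^{j−1}) − rank(N^j), giving [2, 2]. So we have 2 block(s) of size 2 → block sizes [2, 2]
  λ = 5: one block (gm = 1), so the single block has size am = 1 → block sizes [1]

Assembling the blocks gives a Jordan form
J =
  [3, 1, 0, 0, 0]
  [0, 3, 0, 0, 0]
  [0, 0, 3, 1, 0]
  [0, 0, 0, 3, 0]
  [0, 0, 0, 0, 5]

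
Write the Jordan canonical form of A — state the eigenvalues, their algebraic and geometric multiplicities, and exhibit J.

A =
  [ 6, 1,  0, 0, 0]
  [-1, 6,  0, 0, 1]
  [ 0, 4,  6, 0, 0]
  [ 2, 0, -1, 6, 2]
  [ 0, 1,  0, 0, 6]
J_3(6) ⊕ J_2(6)

The characteristic polynomial is
  det(x·I − A) = x^5 - 30*x^4 + 360*x^3 - 2160*x^2 + 6480*x - 7776 = (x - 6)^5

Eigenvalues and multiplicities (the geometric multiplicity of λ is n − rank(A − λI), which equals the number of Jordan blocks for λ):
  λ = 6: algebraic multiplicity = 5, geometric multiplicity = 2

Determining the block sizes for each eigenvalue:
  λ = 6: with am = 5 and gm = 2, the partition is not yet determined (e.g. several partitions of 5 into 2 parts exist). Let N = A − (6)·I. Computing rank(N^1) = 3, rank(N^2) = 1, rank(N^3) = 0; the number of blocks of size ≥ j is rank(N^{j−1}) − rank(N^j), giving [2, 2, 1]. So we have 1 block(s) of size 3, 1 block(s) of size 2 → block sizes [3, 2]

Assembling the blocks gives a Jordan form
J =
  [6, 1, 0, 0, 0]
  [0, 6, 1, 0, 0]
  [0, 0, 6, 0, 0]
  [0, 0, 0, 6, 1]
  [0, 0, 0, 0, 6]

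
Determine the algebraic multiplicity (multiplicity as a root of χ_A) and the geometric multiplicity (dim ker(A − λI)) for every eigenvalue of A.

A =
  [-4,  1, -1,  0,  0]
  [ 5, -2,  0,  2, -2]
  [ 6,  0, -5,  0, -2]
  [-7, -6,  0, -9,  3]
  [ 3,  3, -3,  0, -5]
λ = -5: alg = 5, geom = 2

Step 1 — factor the characteristic polynomial to read off the algebraic multiplicities:
  χ_A(x) = (x + 5)^5

Step 2 — compute geometric multiplicities via the rank-nullity identity g(λ) = n − rank(A − λI):
  rank(A − (-5)·I) = 3, so dim ker(A − (-5)·I) = n − 3 = 2

Summary:
  λ = -5: algebraic multiplicity = 5, geometric multiplicity = 2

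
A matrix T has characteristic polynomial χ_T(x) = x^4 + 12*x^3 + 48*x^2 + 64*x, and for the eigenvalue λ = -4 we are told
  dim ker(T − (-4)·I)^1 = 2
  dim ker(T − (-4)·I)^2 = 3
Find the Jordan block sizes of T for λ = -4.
Block sizes for λ = -4: [2, 1]

From the dimensions of kernels of powers, the number of Jordan blocks of size at least j is d_j − d_{j−1} where d_j = dim ker(N^j) (with d_0 = 0). Computing the differences gives [2, 1].
The number of blocks of size exactly k is (#blocks of size ≥ k) − (#blocks of size ≥ k + 1), so the partition is: 1 block(s) of size 1, 1 block(s) of size 2.
In nonincreasing order the block sizes are [2, 1].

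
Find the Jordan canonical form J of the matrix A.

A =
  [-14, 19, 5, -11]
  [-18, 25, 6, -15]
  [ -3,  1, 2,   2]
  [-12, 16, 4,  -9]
J_2(1) ⊕ J_2(1)

The characteristic polynomial is
  det(x·I − A) = x^4 - 4*x^3 + 6*x^2 - 4*x + 1 = (x - 1)^4

Eigenvalues and multiplicities (the geometric multiplicity of λ is n − rank(A − λI), which equals the number of Jordan blocks for λ):
  λ = 1: algebraic multiplicity = 4, geometric multiplicity = 2

Determining the block sizes for each eigenvalue:
  λ = 1: with am = 4 and gm = 2, the partition is not yet determined (e.g. several partitions of 4 into 2 parts exist). Let N = A − (1)·I. Computing rank(N^1) = 2, rank(N^2) = 0; the number of blocks of size ≥ j is rank(N^{j−1}) − rank(N^j), giving [2, 2]. So we have 2 block(s) of size 2 → block sizes [2, 2]

Assembling the blocks gives a Jordan form
J =
  [1, 1, 0, 0]
  [0, 1, 0, 0]
  [0, 0, 1, 1]
  [0, 0, 0, 1]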